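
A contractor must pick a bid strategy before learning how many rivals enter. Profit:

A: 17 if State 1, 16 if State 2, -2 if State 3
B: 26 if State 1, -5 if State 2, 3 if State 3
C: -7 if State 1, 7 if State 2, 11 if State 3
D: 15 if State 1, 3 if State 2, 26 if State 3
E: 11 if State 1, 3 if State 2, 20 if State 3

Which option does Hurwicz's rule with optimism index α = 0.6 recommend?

A: 0.6·17 + 0.4·(-2) = 9.4
B: 0.6·26 + 0.4·(-5) = 13.6
C: 0.6·11 + 0.4·(-7) = 3.8
D: 0.6·26 + 0.4·3 = 16.8
E: 0.6·20 + 0.4·3 = 13.2
Highest Hurwicz score = 16.8 → D.

D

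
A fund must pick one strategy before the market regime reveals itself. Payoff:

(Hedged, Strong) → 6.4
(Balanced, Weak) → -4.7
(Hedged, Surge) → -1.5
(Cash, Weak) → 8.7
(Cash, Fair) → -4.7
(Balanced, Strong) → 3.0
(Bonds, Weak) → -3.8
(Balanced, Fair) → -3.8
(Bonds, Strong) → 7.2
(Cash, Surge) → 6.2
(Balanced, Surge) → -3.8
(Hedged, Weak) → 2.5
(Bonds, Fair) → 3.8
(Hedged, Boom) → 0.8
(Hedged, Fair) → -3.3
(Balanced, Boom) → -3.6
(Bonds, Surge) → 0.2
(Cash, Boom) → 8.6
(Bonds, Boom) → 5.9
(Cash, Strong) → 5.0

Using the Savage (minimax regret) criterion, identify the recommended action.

Hedged

Column bests: Weak=8.7, Fair=3.8, Strong=7.2, Boom=8.6, Surge=6.2.
Balanced regrets: 13.4, 7.6, 4.2, 12.2, 10.0 → max 13.4
Cash regrets: 0.0, 8.5, 2.2, 0.0, 0.0 → max 8.5
Bonds regrets: 12.5, 0.0, 0.0, 2.7, 6.0 → max 12.5
Hedged regrets: 6.2, 7.1, 0.8, 7.8, 7.7 → max 7.8
Smallest max regret = 7.8 → Hedged.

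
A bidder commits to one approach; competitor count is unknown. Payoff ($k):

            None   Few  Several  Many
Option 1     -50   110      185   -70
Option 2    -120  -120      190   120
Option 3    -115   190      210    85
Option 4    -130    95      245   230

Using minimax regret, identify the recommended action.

Column bests: None=-50, Few=190, Several=245, Many=230.
Option 1 regrets: 0, 80, 60, 300 → max 300
Option 2 regrets: 70, 310, 55, 110 → max 310
Option 3 regrets: 65, 0, 35, 145 → max 145
Option 4 regrets: 80, 95, 0, 0 → max 95
Smallest max regret = 95 → Option 4.

Option 4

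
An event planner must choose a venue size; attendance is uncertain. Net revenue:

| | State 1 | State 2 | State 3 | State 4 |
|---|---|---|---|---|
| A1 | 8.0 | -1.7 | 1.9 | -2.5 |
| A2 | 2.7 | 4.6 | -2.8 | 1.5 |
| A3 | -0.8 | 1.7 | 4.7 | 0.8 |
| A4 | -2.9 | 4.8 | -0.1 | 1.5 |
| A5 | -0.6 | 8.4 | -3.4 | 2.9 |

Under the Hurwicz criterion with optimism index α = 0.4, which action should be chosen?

A1: 0.4·8.0 + 0.6·(-2.5) = 1.7
A2: 0.4·4.6 + 0.6·(-2.8) = 0.16
A3: 0.4·4.7 + 0.6·(-0.8) = 1.4
A4: 0.4·4.8 + 0.6·(-2.9) = 0.18
A5: 0.4·8.4 + 0.6·(-3.4) = 1.32
Highest Hurwicz score = 1.7 → A1.

A1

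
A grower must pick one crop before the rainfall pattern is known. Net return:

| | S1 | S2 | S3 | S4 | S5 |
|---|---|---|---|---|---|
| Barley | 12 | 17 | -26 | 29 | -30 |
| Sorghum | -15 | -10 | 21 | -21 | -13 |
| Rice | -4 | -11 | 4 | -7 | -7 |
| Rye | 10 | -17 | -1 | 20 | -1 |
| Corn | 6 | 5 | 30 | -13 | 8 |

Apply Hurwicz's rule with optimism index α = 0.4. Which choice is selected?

Barley: 0.4·29 + 0.6·(-30) = -6.4
Sorghum: 0.4·21 + 0.6·(-21) = -4.2
Rice: 0.4·4 + 0.6·(-11) = -5
Rye: 0.4·20 + 0.6·(-17) = -2.2
Corn: 0.4·30 + 0.6·(-13) = 4.2
Highest Hurwicz score = 4.2 → Corn.

Corn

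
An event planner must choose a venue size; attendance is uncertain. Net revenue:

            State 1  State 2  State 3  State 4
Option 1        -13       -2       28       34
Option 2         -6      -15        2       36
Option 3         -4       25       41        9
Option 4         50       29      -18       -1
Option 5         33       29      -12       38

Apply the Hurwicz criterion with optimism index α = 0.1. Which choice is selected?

Option 3

Option 1: 0.1·34 + 0.9·(-13) = -8.3
Option 2: 0.1·36 + 0.9·(-15) = -9.9
Option 3: 0.1·41 + 0.9·(-4) = 0.5
Option 4: 0.1·50 + 0.9·(-18) = -11.2
Option 5: 0.1·38 + 0.9·(-12) = -7
Highest Hurwicz score = 0.5 → Option 3.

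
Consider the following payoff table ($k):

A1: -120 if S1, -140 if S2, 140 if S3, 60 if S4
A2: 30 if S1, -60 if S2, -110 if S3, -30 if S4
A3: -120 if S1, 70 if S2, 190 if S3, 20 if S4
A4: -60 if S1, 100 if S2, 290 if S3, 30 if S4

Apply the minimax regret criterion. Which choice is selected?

A4

Column bests: S1=30, S2=100, S3=290, S4=60.
A1 regrets: 150, 240, 150, 0 → max 240
A2 regrets: 0, 160, 400, 90 → max 400
A3 regrets: 150, 30, 100, 40 → max 150
A4 regrets: 90, 0, 0, 30 → max 90
Smallest max regret = 90 → A4.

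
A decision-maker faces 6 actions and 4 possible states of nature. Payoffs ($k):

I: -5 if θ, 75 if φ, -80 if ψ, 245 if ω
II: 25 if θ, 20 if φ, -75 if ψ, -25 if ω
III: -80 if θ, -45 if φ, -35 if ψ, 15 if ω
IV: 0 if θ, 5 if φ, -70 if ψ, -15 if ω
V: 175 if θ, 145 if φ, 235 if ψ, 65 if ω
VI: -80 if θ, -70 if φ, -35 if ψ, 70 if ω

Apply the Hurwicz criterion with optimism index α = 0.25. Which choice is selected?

V

I: 0.25·245 + 0.75·(-80) = 1.25
II: 0.25·25 + 0.75·(-75) = -50
III: 0.25·15 + 0.75·(-80) = -56.25
IV: 0.25·5 + 0.75·(-70) = -51.25
V: 0.25·235 + 0.75·65 = 107.5
VI: 0.25·70 + 0.75·(-80) = -42.5
Highest Hurwicz score = 107.5 → V.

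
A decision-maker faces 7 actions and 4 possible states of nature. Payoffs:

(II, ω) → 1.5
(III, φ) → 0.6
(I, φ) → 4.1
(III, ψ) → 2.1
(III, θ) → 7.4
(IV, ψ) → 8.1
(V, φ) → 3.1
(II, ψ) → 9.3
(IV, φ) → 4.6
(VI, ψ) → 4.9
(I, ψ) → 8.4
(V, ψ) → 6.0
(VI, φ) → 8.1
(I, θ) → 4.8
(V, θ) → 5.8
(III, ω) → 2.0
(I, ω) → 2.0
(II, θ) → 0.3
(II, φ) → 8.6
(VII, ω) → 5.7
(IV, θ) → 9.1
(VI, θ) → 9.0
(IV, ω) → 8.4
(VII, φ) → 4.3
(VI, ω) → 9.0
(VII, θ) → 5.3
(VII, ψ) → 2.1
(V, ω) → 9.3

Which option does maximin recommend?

VI

Row minima: I=2.0, II=0.3, III=0.6, IV=4.6, V=3.1, VI=4.9, VII=2.1
Best worst-case = 4.9 → VI.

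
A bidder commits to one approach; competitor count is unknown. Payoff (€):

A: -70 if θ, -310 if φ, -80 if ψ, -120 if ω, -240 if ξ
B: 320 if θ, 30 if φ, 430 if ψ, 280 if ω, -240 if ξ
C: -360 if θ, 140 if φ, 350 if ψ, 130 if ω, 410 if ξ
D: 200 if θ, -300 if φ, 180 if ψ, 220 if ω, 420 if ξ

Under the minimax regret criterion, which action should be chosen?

D

Column bests: θ=320, φ=140, ψ=430, ω=280, ξ=420.
A regrets: 390, 450, 510, 400, 660 → max 660
B regrets: 0, 110, 0, 0, 660 → max 660
C regrets: 680, 0, 80, 150, 10 → max 680
D regrets: 120, 440, 250, 60, 0 → max 440
Smallest max regret = 440 → D.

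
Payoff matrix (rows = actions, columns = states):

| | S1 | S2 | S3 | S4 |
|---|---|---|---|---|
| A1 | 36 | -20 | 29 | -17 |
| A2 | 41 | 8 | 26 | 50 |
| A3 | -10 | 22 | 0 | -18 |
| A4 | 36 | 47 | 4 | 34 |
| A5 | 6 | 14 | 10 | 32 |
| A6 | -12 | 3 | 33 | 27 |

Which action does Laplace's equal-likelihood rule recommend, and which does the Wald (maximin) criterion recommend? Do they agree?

laplace → A2; maximin → A2 (agree)

Row averages: A1=7, A2=31.25, A3=-1.5, A4=30.25, A5=15.5, A6=12.75
Highest average = 31.25 → A2.
Row minima: A1=-20, A2=8, A3=-18, A4=4, A5=6, A6=-12
Best worst-case = 8 → A2.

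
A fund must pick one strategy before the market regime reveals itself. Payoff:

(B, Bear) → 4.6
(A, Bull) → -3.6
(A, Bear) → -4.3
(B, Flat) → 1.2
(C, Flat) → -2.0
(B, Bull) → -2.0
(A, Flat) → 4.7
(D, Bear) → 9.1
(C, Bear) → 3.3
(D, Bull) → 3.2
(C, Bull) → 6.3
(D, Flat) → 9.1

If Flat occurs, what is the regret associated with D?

Best payoff under Flat is 9.1.
Regret = 9.1 − 9.1 = 0.0.

0.0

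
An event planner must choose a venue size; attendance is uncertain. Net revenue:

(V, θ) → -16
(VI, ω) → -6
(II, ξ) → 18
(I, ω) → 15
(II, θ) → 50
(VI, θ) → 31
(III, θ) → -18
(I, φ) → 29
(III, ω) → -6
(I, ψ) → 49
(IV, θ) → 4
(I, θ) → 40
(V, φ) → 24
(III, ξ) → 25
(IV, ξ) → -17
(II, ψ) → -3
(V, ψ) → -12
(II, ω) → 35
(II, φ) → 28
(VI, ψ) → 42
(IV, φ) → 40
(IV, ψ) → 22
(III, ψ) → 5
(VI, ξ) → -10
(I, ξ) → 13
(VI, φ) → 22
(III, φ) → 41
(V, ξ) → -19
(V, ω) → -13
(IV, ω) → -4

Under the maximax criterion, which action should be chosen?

Row maxima: I=49, II=50, III=41, IV=40, V=24, VI=42
Best best-case = 50 → II.

II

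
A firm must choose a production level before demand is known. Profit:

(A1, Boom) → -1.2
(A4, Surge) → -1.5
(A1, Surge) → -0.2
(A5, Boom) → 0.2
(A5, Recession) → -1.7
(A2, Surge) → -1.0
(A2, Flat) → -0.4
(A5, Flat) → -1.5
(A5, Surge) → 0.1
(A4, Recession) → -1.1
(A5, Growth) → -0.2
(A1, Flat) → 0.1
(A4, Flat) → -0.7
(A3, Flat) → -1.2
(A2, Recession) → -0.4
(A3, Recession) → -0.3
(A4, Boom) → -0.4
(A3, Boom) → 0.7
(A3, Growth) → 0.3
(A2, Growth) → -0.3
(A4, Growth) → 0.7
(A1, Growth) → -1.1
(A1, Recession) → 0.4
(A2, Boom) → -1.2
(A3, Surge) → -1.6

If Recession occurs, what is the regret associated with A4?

1.5

Best payoff under Recession is 0.4.
Regret = 0.4 − (-1.1) = 1.5.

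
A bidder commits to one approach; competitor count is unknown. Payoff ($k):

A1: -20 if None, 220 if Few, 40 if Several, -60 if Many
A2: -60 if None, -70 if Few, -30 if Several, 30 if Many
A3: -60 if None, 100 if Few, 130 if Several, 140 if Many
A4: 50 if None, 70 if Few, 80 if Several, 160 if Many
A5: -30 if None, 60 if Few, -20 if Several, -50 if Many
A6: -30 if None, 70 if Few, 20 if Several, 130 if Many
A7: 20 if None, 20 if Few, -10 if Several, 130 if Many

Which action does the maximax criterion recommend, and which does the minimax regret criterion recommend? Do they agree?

Row maxima: A1=220, A2=30, A3=140, A4=160, A5=60, A6=130, A7=130
Best best-case = 220 → A1.
Column bests: None=50, Few=220, Several=130, Many=160.
A1 regrets: 70, 0, 90, 220 → max 220
A2 regrets: 110, 290, 160, 130 → max 290
A3 regrets: 110, 120, 0, 20 → max 120
A4 regrets: 0, 150, 50, 0 → max 150
A5 regrets: 80, 160, 150, 210 → max 210
A6 regrets: 80, 150, 110, 30 → max 150
A7 regrets: 30, 200, 140, 30 → max 200
Smallest max regret = 120 → A3.

maximax → A1; minimax regret → A3 (disagree)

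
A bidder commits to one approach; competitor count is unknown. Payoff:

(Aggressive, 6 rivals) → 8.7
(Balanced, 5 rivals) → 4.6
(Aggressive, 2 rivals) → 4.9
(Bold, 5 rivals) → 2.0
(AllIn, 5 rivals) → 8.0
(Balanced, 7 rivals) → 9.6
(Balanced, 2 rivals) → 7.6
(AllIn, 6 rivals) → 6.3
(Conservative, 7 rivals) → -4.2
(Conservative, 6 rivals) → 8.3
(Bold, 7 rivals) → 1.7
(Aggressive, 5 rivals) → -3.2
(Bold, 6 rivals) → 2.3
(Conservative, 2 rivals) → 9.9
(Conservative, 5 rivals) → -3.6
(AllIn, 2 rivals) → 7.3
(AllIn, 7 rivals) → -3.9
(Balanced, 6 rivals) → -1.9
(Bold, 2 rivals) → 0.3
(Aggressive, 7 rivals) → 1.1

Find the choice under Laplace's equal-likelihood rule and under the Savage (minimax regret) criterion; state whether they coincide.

Row averages: Conservative=2.6, Balanced=4.975, Aggressive=2.875, Bold=1.575, AllIn=4.425
Highest average = 4.975 → Balanced.
Column bests: 2 rivals=9.9, 5 rivals=8.0, 6 rivals=8.7, 7 rivals=9.6.
Conservative regrets: 0.0, 11.6, 0.4, 13.8 → max 13.8
Balanced regrets: 2.3, 3.4, 10.6, 0.0 → max 10.6
Aggressive regrets: 5.0, 11.2, 0.0, 8.5 → max 11.2
Bold regrets: 9.6, 6.0, 6.4, 7.9 → max 9.6
AllIn regrets: 2.6, 0.0, 2.4, 13.5 → max 13.5
Smallest max regret = 9.6 → Bold.

laplace → Balanced; minimax regret → Bold (disagree)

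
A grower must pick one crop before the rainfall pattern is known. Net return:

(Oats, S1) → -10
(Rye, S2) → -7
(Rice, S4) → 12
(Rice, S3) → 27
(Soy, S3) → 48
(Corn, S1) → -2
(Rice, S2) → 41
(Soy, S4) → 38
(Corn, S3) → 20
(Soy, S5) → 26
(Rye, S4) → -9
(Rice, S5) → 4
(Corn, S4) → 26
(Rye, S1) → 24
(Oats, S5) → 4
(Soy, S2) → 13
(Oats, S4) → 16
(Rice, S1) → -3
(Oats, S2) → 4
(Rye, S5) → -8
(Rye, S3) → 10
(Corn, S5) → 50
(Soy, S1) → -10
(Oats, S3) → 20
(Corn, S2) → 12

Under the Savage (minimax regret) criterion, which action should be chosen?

Corn

Column bests: S1=24, S2=41, S3=48, S4=38, S5=50.
Corn regrets: 26, 29, 28, 12, 0 → max 29
Rice regrets: 27, 0, 21, 26, 46 → max 46
Rye regrets: 0, 48, 38, 47, 58 → max 58
Soy regrets: 34, 28, 0, 0, 24 → max 34
Oats regrets: 34, 37, 28, 22, 46 → max 46
Smallest max regret = 29 → Corn.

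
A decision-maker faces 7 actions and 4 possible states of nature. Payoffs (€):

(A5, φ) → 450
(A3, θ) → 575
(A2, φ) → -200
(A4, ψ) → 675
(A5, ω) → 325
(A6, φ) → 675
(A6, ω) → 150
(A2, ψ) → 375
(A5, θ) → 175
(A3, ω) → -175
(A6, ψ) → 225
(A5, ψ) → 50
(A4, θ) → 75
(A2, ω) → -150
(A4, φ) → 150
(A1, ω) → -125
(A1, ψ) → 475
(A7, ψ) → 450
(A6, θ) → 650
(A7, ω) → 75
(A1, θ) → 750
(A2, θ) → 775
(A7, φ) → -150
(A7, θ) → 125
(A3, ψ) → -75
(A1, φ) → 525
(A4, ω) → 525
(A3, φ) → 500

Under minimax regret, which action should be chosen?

Column bests: θ=775, φ=675, ψ=675, ω=525.
A1 regrets: 25, 150, 200, 650 → max 650
A2 regrets: 0, 875, 300, 675 → max 875
A3 regrets: 200, 175, 750, 700 → max 750
A4 regrets: 700, 525, 0, 0 → max 700
A5 regrets: 600, 225, 625, 200 → max 625
A6 regrets: 125, 0, 450, 375 → max 450
A7 regrets: 650, 825, 225, 450 → max 825
Smallest max regret = 450 → A6.

A6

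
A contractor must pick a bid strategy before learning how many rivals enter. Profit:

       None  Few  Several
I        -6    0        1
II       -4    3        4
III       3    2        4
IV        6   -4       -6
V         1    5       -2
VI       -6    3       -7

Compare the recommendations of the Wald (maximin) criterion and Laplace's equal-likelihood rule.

Row minima: I=-6, II=-4, III=2, IV=-6, V=-2, VI=-7
Best worst-case = 2 → III.
Row averages: I=-5/3, II=1, III=3, IV=-4/3, V=4/3, VI=-10/3
Highest average = 3 → III.

maximin → III; laplace → III (agree)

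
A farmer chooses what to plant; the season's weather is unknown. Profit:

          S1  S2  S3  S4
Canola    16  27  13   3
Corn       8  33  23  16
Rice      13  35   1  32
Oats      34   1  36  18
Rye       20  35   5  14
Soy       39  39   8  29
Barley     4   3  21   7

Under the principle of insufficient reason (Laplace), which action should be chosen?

Row averages: Canola=14.75, Corn=20, Rice=20.25, Oats=22.25, Rye=18.5, Soy=28.75, Barley=8.75
Highest average = 28.75 → Soy.

Soy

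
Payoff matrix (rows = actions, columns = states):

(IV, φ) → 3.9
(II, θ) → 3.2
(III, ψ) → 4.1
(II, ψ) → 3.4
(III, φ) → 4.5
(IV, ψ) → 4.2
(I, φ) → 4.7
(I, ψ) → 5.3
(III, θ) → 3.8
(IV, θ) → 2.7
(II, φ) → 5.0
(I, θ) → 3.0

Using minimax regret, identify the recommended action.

Column bests: θ=3.8, φ=5.0, ψ=5.3.
I regrets: 0.8, 0.3, 0.0 → max 0.8
II regrets: 0.6, 0.0, 1.9 → max 1.9
III regrets: 0.0, 0.5, 1.2 → max 1.2
IV regrets: 1.1, 1.1, 1.1 → max 1.1
Smallest max regret = 0.8 → I.

I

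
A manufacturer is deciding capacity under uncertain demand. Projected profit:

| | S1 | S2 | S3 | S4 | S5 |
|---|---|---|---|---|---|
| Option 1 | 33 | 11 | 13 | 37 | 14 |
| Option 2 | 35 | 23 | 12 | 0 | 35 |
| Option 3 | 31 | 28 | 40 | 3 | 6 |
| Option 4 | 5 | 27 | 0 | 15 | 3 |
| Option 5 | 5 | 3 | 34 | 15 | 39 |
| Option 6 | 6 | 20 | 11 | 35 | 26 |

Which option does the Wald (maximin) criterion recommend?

Option 1

Row minima: Option 1=11, Option 2=0, Option 3=3, Option 4=0, Option 5=3, Option 6=6
Best worst-case = 11 → Option 1.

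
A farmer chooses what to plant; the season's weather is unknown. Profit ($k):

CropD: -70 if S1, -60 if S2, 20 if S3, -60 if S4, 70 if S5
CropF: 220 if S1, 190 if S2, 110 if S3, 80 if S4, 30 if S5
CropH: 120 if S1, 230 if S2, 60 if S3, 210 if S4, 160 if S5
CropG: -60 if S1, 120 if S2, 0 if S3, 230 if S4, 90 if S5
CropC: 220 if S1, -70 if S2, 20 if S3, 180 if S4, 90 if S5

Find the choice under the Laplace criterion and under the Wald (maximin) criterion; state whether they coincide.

laplace → CropH; maximin → CropH (agree)

Row averages: CropD=-20, CropF=126, CropH=156, CropG=76, CropC=88
Highest average = 156 → CropH.
Row minima: CropD=-70, CropF=30, CropH=60, CropG=-60, CropC=-70
Best worst-case = 60 → CropH.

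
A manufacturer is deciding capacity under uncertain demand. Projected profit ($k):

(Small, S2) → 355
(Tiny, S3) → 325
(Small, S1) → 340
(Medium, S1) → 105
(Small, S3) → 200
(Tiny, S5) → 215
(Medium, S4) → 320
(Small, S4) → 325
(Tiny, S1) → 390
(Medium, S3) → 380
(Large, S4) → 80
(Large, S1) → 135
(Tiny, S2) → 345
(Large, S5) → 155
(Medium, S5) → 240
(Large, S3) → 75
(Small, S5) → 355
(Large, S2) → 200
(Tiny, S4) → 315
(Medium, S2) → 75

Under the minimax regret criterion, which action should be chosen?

Tiny

Column bests: S1=390, S2=355, S3=380, S4=325, S5=355.
Tiny regrets: 0, 10, 55, 10, 140 → max 140
Small regrets: 50, 0, 180, 0, 0 → max 180
Medium regrets: 285, 280, 0, 5, 115 → max 285
Large regrets: 255, 155, 305, 245, 200 → max 305
Smallest max regret = 140 → Tiny.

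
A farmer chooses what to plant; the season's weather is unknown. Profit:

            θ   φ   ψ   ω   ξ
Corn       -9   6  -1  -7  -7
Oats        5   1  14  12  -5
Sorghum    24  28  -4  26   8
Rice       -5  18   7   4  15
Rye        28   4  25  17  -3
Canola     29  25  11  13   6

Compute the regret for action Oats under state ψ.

11

Best payoff under ψ is 25.
Regret = 25 − 14 = 11.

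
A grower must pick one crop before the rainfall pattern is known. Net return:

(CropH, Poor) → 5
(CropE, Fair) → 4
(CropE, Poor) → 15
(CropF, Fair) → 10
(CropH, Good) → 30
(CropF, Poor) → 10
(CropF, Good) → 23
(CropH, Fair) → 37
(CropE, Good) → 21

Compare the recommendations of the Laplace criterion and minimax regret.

Row averages: CropE=40/3, CropH=24, CropF=43/3
Highest average = 24 → CropH.
Column bests: Poor=15, Fair=37, Good=30.
CropE regrets: 0, 33, 9 → max 33
CropH regrets: 10, 0, 0 → max 10
CropF regrets: 5, 27, 7 → max 27
Smallest max regret = 10 → CropH.

laplace → CropH; minimax regret → CropH (agree)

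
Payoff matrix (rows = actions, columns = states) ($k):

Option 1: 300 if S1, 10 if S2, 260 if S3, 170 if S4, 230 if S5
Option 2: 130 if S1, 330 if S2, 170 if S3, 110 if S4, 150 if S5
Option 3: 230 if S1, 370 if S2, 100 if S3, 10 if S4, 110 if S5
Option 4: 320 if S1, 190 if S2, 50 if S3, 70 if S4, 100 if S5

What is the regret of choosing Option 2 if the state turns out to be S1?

190

Best payoff under S1 is 320.
Regret = 320 − 130 = 190.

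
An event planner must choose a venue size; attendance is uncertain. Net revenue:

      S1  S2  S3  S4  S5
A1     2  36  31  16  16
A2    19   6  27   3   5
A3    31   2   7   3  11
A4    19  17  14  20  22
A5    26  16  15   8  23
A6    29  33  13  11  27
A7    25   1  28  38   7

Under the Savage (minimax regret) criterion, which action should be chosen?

A4

Column bests: S1=31, S2=36, S3=31, S4=38, S5=27.
A1 regrets: 29, 0, 0, 22, 11 → max 29
A2 regrets: 12, 30, 4, 35, 22 → max 35
A3 regrets: 0, 34, 24, 35, 16 → max 35
A4 regrets: 12, 19, 17, 18, 5 → max 19
A5 regrets: 5, 20, 16, 30, 4 → max 30
A6 regrets: 2, 3, 18, 27, 0 → max 27
A7 regrets: 6, 35, 3, 0, 20 → max 35
Smallest max regret = 19 → A4.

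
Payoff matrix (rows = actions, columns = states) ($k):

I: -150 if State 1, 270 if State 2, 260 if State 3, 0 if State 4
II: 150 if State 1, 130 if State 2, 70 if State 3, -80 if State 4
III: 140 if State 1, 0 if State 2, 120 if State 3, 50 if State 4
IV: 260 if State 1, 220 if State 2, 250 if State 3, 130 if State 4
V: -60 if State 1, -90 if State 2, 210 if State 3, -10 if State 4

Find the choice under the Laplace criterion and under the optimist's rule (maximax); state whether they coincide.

laplace → IV; maximax → I (disagree)

Row averages: I=95, II=67.5, III=77.5, IV=215, V=12.5
Highest average = 215 → IV.
Row maxima: I=270, II=150, III=140, IV=260, V=210
Best best-case = 270 → I.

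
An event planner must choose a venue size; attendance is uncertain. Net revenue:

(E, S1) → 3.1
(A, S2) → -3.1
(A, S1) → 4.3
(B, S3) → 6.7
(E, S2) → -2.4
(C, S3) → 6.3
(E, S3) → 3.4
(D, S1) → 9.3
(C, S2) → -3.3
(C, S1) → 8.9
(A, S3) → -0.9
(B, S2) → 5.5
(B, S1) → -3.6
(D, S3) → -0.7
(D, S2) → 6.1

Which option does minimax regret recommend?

Column bests: S1=9.3, S2=6.1, S3=6.7.
A regrets: 5.0, 9.2, 7.6 → max 9.2
B regrets: 12.9, 0.6, 0.0 → max 12.9
C regrets: 0.4, 9.4, 0.4 → max 9.4
D regrets: 0.0, 0.0, 7.4 → max 7.4
E regrets: 6.2, 8.5, 3.3 → max 8.5
Smallest max regret = 7.4 → D.

D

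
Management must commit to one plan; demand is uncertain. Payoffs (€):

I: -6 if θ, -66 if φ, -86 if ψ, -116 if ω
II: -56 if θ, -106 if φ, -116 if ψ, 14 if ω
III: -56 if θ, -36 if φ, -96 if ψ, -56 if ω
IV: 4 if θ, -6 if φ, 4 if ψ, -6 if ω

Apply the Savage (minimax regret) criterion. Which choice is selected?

Column bests: θ=4, φ=-6, ψ=4, ω=14.
I regrets: 10, 60, 90, 130 → max 130
II regrets: 60, 100, 120, 0 → max 120
III regrets: 60, 30, 100, 70 → max 100
IV regrets: 0, 0, 0, 20 → max 20
Smallest max regret = 20 → IV.

IV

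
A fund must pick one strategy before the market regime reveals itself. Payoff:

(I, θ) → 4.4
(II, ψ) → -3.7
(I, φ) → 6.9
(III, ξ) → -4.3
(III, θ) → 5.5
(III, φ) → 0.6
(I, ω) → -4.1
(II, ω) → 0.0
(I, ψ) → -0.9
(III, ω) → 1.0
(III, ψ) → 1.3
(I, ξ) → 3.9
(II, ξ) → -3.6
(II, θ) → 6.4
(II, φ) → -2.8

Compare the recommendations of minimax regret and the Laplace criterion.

Column bests: θ=6.4, φ=6.9, ψ=1.3, ω=1.0, ξ=3.9.
I regrets: 2.0, 0.0, 2.2, 5.1, 0.0 → max 5.1
II regrets: 0.0, 9.7, 5.0, 1.0, 7.5 → max 9.7
III regrets: 0.9, 6.3, 0.0, 0.0, 8.2 → max 8.2
Smallest max regret = 5.1 → I.
Row averages: I=2.04, II=-0.74, III=0.82
Highest average = 2.04 → I.

minimax regret → I; laplace → I (agree)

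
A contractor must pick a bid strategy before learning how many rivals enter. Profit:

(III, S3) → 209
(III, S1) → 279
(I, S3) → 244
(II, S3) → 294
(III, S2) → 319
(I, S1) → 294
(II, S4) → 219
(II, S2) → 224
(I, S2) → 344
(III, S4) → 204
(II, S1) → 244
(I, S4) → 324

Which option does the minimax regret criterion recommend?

I

Column bests: S1=294, S2=344, S3=294, S4=324.
I regrets: 0, 0, 50, 0 → max 50
II regrets: 50, 120, 0, 105 → max 120
III regrets: 15, 25, 85, 120 → max 120
Smallest max regret = 50 → I.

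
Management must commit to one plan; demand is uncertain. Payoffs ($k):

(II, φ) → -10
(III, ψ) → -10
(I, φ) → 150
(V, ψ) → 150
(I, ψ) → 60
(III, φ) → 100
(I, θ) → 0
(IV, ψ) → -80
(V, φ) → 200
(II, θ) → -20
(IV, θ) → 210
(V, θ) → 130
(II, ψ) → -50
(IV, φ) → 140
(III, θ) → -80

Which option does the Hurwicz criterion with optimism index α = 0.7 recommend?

I: 0.7·150 + 0.3·0 = 105
II: 0.7·(-10) + 0.3·(-50) = -22
III: 0.7·100 + 0.3·(-80) = 46
IV: 0.7·210 + 0.3·(-80) = 123
V: 0.7·200 + 0.3·130 = 179
Highest Hurwicz score = 179 → V.

V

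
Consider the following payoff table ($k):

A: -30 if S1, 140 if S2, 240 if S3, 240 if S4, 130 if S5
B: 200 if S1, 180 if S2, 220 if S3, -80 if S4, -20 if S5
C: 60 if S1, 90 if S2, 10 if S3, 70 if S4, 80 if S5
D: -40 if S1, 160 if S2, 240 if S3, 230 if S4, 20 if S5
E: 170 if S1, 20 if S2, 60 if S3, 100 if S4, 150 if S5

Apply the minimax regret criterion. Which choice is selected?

Column bests: S1=200, S2=180, S3=240, S4=240, S5=150.
A regrets: 230, 40, 0, 0, 20 → max 230
B regrets: 0, 0, 20, 320, 170 → max 320
C regrets: 140, 90, 230, 170, 70 → max 230
D regrets: 240, 20, 0, 10, 130 → max 240
E regrets: 30, 160, 180, 140, 0 → max 180
Smallest max regret = 180 → E.

E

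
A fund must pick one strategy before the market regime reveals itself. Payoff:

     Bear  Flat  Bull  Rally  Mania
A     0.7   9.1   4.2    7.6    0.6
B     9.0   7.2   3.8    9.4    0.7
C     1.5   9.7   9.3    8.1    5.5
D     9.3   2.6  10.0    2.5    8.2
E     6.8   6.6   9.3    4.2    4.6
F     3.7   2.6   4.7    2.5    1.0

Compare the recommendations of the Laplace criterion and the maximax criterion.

laplace → C; maximax → D (disagree)

Row averages: A=4.44, B=6.02, C=6.82, D=6.52, E=6.3, F=2.9
Highest average = 6.82 → C.
Row maxima: A=9.1, B=9.4, C=9.7, D=10.0, E=9.3, F=4.7
Best best-case = 10.0 → D.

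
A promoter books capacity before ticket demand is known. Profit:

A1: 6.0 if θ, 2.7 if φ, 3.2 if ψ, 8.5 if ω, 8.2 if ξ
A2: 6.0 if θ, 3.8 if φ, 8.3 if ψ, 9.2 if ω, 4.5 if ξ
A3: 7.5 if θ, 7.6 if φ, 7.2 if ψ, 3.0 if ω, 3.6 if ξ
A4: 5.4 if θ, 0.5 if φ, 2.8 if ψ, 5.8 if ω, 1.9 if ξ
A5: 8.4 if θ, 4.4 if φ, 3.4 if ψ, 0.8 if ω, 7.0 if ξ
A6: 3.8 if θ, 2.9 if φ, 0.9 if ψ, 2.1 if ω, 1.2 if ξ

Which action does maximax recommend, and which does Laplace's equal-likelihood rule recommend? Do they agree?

maximax → A2; laplace → A2 (agree)

Row maxima: A1=8.5, A2=9.2, A3=7.6, A4=5.8, A5=8.4, A6=3.8
Best best-case = 9.2 → A2.
Row averages: A1=5.72, A2=6.36, A3=5.78, A4=3.28, A5=4.8, A6=2.18
Highest average = 6.36 → A2.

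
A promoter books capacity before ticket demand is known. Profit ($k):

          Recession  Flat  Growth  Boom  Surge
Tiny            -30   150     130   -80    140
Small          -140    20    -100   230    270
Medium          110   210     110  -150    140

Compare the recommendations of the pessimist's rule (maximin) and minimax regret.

Row minima: Tiny=-80, Small=-140, Medium=-150
Best worst-case = -80 → Tiny.
Column bests: Recession=110, Flat=210, Growth=130, Boom=230, Surge=270.
Tiny regrets: 140, 60, 0, 310, 130 → max 310
Small regrets: 250, 190, 230, 0, 0 → max 250
Medium regrets: 0, 0, 20, 380, 130 → max 380
Smallest max regret = 250 → Small.

maximin → Tiny; minimax regret → Small (disagree)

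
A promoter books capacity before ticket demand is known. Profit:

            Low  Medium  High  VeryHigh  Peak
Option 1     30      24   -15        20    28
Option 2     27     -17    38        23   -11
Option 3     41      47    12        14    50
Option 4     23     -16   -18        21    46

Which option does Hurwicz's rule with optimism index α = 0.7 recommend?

Option 1: 0.7·30 + 0.3·(-15) = 16.5
Option 2: 0.7·38 + 0.3·(-17) = 21.5
Option 3: 0.7·50 + 0.3·12 = 38.6
Option 4: 0.7·46 + 0.3·(-18) = 26.8
Highest Hurwicz score = 38.6 → Option 3.

Option 3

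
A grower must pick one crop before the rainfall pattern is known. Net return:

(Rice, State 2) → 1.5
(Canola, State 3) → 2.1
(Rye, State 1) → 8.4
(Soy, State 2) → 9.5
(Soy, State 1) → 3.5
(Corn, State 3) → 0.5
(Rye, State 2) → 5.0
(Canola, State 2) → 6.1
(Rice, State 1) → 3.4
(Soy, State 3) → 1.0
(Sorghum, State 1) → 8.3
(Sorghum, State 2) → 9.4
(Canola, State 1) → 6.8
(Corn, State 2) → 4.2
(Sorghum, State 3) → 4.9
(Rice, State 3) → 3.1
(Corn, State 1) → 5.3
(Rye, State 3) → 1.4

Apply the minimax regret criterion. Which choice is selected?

Column bests: State 1=8.4, State 2=9.5, State 3=4.9.
Corn regrets: 3.1, 5.3, 4.4 → max 5.3
Soy regrets: 4.9, 0.0, 3.9 → max 4.9
Canola regrets: 1.6, 3.4, 2.8 → max 3.4
Sorghum regrets: 0.1, 0.1, 0.0 → max 0.1
Rice regrets: 5.0, 8.0, 1.8 → max 8.0
Rye regrets: 0.0, 4.5, 3.5 → max 4.5
Smallest max regret = 0.1 → Sorghum.

Sorghum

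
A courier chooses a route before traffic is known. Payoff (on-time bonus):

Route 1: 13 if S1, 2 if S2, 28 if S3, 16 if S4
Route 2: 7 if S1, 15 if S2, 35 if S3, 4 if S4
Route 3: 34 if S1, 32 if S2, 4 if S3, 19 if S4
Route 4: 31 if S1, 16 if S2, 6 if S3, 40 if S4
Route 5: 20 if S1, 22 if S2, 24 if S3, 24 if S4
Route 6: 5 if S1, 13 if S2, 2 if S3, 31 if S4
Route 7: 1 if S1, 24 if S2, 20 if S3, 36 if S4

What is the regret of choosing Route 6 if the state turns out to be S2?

19

Best payoff under S2 is 32.
Regret = 32 − 13 = 19.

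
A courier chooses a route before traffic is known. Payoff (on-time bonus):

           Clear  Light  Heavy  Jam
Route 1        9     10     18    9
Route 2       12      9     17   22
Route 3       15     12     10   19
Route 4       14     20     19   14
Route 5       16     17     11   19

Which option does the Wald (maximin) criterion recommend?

Row minima: Route 1=9, Route 2=9, Route 3=10, Route 4=14, Route 5=11
Best worst-case = 14 → Route 4.

Route 4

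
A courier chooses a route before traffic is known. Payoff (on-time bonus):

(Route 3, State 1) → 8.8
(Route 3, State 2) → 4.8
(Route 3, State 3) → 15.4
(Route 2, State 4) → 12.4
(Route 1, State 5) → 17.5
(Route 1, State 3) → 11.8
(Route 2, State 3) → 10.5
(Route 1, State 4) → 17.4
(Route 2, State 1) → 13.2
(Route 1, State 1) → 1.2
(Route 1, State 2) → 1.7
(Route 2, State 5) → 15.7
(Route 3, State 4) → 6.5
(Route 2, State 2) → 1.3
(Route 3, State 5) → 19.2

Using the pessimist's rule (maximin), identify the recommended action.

Route 3

Row minima: Route 1=1.2, Route 2=1.3, Route 3=4.8
Best worst-case = 4.8 → Route 3.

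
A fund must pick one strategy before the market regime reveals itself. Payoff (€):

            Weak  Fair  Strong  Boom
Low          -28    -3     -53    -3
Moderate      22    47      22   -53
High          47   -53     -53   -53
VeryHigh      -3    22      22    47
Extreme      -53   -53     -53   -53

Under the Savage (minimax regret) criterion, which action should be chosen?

Column bests: Weak=47, Fair=47, Strong=22, Boom=47.
Low regrets: 75, 50, 75, 50 → max 75
Moderate regrets: 25, 0, 0, 100 → max 100
High regrets: 0, 100, 75, 100 → max 100
VeryHigh regrets: 50, 25, 0, 0 → max 50
Extreme regrets: 100, 100, 75, 100 → max 100
Smallest max regret = 50 → VeryHigh.

VeryHigh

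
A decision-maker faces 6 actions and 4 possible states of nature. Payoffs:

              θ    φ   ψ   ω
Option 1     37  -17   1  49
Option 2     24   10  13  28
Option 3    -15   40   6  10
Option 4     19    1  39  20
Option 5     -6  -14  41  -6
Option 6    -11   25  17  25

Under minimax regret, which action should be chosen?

Option 2

Column bests: θ=37, φ=40, ψ=41, ω=49.
Option 1 regrets: 0, 57, 40, 0 → max 57
Option 2 regrets: 13, 30, 28, 21 → max 30
Option 3 regrets: 52, 0, 35, 39 → max 52
Option 4 regrets: 18, 39, 2, 29 → max 39
Option 5 regrets: 43, 54, 0, 55 → max 55
Option 6 regrets: 48, 15, 24, 24 → max 48
Smallest max regret = 30 → Option 2.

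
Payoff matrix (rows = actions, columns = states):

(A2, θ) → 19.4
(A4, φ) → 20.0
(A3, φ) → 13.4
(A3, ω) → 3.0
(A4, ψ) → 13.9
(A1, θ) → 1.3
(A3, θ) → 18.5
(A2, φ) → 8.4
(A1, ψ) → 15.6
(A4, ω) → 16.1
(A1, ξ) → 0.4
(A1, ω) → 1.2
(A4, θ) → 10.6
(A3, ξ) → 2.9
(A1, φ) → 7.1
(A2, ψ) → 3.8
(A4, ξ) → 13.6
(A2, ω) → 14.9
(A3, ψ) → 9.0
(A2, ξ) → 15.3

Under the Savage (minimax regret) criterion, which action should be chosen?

Column bests: θ=19.4, φ=20.0, ψ=15.6, ω=16.1, ξ=15.3.
A1 regrets: 18.1, 12.9, 0.0, 14.9, 14.9 → max 18.1
A2 regrets: 0.0, 11.6, 11.8, 1.2, 0.0 → max 11.8
A3 regrets: 0.9, 6.6, 6.6, 13.1, 12.4 → max 13.1
A4 regrets: 8.8, 0.0, 1.7, 0.0, 1.7 → max 8.8
Smallest max regret = 8.8 → A4.

A4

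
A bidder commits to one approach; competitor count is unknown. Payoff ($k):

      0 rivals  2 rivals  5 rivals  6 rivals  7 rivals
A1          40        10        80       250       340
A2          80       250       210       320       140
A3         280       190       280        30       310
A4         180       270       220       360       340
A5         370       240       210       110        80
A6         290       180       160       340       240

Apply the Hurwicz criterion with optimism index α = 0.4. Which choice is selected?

A4

A1: 0.4·340 + 0.6·10 = 142
A2: 0.4·320 + 0.6·80 = 176
A3: 0.4·310 + 0.6·30 = 142
A4: 0.4·360 + 0.6·180 = 252
A5: 0.4·370 + 0.6·80 = 196
A6: 0.4·340 + 0.6·160 = 232
Highest Hurwicz score = 252 → A4.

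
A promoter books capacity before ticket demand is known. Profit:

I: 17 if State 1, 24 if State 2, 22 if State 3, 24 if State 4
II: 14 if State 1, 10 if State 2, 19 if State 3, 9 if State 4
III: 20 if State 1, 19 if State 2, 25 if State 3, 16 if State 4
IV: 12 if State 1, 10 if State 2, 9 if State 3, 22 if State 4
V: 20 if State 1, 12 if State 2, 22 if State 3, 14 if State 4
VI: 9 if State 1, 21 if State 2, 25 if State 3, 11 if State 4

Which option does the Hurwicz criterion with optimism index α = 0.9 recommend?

III

I: 0.9·24 + 0.1·17 = 23.3
II: 0.9·19 + 0.1·9 = 18
III: 0.9·25 + 0.1·16 = 24.1
IV: 0.9·22 + 0.1·9 = 20.7
V: 0.9·22 + 0.1·12 = 21
VI: 0.9·25 + 0.1·9 = 23.4
Highest Hurwicz score = 24.1 → III.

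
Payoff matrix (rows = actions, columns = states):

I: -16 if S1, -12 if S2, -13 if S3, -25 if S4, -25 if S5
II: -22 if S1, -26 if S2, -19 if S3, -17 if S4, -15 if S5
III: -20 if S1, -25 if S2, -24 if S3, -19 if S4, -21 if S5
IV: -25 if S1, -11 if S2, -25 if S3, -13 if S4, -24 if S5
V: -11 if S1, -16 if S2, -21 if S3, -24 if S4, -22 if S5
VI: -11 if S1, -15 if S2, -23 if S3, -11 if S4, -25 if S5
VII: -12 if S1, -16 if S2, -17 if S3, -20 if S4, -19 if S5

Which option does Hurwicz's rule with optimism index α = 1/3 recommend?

I: 1/3·(-12) + 2/3·(-25) = -62/3
II: 1/3·(-15) + 2/3·(-26) = -67/3
III: 1/3·(-19) + 2/3·(-25) = -23
IV: 1/3·(-11) + 2/3·(-25) = -61/3
V: 1/3·(-11) + 2/3·(-24) = -59/3
VI: 1/3·(-11) + 2/3·(-25) = -61/3
VII: 1/3·(-12) + 2/3·(-20) = -52/3
Highest Hurwicz score = -52/3 → VII.

VII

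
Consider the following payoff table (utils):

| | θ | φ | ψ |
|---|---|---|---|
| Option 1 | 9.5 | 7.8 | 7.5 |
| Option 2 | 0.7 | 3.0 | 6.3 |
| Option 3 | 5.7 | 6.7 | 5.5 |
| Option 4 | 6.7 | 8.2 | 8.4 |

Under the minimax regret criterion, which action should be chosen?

Option 1

Column bests: θ=9.5, φ=8.2, ψ=8.4.
Option 1 regrets: 0.0, 0.4, 0.9 → max 0.9
Option 2 regrets: 8.8, 5.2, 2.1 → max 8.8
Option 3 regrets: 3.8, 1.5, 2.9 → max 3.8
Option 4 regrets: 2.8, 0.0, 0.0 → max 2.8
Smallest max regret = 0.9 → Option 1.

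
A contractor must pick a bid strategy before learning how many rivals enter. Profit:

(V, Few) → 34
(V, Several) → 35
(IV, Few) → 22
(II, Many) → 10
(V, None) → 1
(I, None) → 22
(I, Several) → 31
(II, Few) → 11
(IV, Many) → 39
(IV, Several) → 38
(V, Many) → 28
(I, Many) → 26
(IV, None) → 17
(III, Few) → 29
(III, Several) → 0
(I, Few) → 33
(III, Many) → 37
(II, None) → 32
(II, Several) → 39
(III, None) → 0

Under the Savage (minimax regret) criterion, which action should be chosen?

I

Column bests: None=32, Few=34, Several=39, Many=39.
I regrets: 10, 1, 8, 13 → max 13
II regrets: 0, 23, 0, 29 → max 29
III regrets: 32, 5, 39, 2 → max 39
IV regrets: 15, 12, 1, 0 → max 15
V regrets: 31, 0, 4, 11 → max 31
Smallest max regret = 13 → I.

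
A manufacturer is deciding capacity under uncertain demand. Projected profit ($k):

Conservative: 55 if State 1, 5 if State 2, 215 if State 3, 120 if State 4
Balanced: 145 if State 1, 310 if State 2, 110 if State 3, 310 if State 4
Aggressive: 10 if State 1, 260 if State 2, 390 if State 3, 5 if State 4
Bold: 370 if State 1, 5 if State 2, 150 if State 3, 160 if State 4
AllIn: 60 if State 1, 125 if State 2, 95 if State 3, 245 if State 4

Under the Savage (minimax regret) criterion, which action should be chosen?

Column bests: State 1=370, State 2=310, State 3=390, State 4=310.
Conservative regrets: 315, 305, 175, 190 → max 315
Balanced regrets: 225, 0, 280, 0 → max 280
Aggressive regrets: 360, 50, 0, 305 → max 360
Bold regrets: 0, 305, 240, 150 → max 305
AllIn regrets: 310, 185, 295, 65 → max 310
Smallest max regret = 280 → Balanced.

Balanced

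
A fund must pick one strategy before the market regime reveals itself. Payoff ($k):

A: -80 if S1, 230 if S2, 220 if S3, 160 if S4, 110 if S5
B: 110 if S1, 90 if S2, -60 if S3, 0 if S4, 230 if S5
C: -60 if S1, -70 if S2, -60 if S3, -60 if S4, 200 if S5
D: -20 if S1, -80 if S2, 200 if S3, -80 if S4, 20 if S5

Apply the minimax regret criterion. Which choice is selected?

A

Column bests: S1=110, S2=230, S3=220, S4=160, S5=230.
A regrets: 190, 0, 0, 0, 120 → max 190
B regrets: 0, 140, 280, 160, 0 → max 280
C regrets: 170, 300, 280, 220, 30 → max 300
D regrets: 130, 310, 20, 240, 210 → max 310
Smallest max regret = 190 → A.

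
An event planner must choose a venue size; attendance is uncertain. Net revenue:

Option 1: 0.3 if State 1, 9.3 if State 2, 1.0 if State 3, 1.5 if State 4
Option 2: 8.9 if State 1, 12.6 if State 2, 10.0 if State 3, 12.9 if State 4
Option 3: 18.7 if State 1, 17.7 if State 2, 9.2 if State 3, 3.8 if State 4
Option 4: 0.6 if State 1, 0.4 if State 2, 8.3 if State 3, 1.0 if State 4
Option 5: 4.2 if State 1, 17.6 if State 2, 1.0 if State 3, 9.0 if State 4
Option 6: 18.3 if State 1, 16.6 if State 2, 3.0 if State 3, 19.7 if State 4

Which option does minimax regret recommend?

Column bests: State 1=18.7, State 2=17.7, State 3=10.0, State 4=19.7.
Option 1 regrets: 18.4, 8.4, 9.0, 18.2 → max 18.4
Option 2 regrets: 9.8, 5.1, 0.0, 6.8 → max 9.8
Option 3 regrets: 0.0, 0.0, 0.8, 15.9 → max 15.9
Option 4 regrets: 18.1, 17.3, 1.7, 18.7 → max 18.7
Option 5 regrets: 14.5, 0.1, 9.0, 10.7 → max 14.5
Option 6 regrets: 0.4, 1.1, 7.0, 0.0 → max 7.0
Smallest max regret = 7.0 → Option 6.

Option 6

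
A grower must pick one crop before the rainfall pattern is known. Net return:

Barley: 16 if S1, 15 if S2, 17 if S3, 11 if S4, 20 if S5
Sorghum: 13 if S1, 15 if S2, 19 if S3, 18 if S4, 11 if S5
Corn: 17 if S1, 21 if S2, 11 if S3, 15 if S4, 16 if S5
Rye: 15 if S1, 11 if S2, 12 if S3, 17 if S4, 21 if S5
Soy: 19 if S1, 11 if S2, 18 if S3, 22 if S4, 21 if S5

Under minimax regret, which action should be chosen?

Corn

Column bests: S1=19, S2=21, S3=19, S4=22, S5=21.
Barley regrets: 3, 6, 2, 11, 1 → max 11
Sorghum regrets: 6, 6, 0, 4, 10 → max 10
Corn regrets: 2, 0, 8, 7, 5 → max 8
Rye regrets: 4, 10, 7, 5, 0 → max 10
Soy regrets: 0, 10, 1, 0, 0 → max 10
Smallest max regret = 8 → Corn.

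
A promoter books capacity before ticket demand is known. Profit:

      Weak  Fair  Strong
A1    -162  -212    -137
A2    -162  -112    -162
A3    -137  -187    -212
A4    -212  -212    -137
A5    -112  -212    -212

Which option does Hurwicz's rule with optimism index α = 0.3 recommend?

A2

A1: 0.3·(-137) + 0.7·(-212) = -189.5
A2: 0.3·(-112) + 0.7·(-162) = -147
A3: 0.3·(-137) + 0.7·(-212) = -189.5
A4: 0.3·(-137) + 0.7·(-212) = -189.5
A5: 0.3·(-112) + 0.7·(-212) = -182
Highest Hurwicz score = -147 → A2.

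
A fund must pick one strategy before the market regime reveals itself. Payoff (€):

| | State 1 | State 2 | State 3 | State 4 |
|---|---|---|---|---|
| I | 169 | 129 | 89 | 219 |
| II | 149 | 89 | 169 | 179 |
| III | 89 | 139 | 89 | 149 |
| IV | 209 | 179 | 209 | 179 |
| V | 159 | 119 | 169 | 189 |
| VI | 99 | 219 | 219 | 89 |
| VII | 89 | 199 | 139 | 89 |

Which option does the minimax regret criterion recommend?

IV

Column bests: State 1=209, State 2=219, State 3=219, State 4=219.
I regrets: 40, 90, 130, 0 → max 130
II regrets: 60, 130, 50, 40 → max 130
III regrets: 120, 80, 130, 70 → max 130
IV regrets: 0, 40, 10, 40 → max 40
V regrets: 50, 100, 50, 30 → max 100
VI regrets: 110, 0, 0, 130 → max 130
VII regrets: 120, 20, 80, 130 → max 130
Smallest max regret = 40 → IV.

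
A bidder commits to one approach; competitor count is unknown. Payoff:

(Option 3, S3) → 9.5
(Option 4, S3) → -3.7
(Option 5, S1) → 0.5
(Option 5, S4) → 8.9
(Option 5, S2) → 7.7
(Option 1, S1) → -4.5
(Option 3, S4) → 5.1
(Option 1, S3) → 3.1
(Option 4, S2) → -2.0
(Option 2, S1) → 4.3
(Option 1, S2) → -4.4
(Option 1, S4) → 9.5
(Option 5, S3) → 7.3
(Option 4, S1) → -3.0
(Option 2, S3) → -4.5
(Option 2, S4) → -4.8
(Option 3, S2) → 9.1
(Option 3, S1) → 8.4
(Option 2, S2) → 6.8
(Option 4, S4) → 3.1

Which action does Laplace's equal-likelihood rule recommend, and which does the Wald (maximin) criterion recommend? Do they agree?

laplace → Option 3; maximin → Option 3 (agree)

Row averages: Option 1=0.925, Option 2=0.45, Option 3=8.025, Option 4=-1.4, Option 5=6.1
Highest average = 8.025 → Option 3.
Row minima: Option 1=-4.5, Option 2=-4.8, Option 3=5.1, Option 4=-3.7, Option 5=0.5
Best worst-case = 5.1 → Option 3.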